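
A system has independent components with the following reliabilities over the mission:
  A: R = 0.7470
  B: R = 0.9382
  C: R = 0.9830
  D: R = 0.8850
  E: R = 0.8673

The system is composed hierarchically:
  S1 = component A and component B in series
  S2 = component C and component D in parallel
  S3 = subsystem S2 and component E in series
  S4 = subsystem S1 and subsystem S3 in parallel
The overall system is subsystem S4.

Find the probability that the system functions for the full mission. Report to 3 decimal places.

0.960

Series (A and B): 0.74700 × 0.93820 = 0.70084
Parallel (C and D): 1 − (1 − 0.98300)(1 − 0.88500) = 0.99805
Series ([0.99805] and E): 0.99805 × 0.86730 = 0.86561
Parallel ([0.70084] and [0.86561]): 1 − (1 − 0.70084)(1 − 0.86561) = 0.960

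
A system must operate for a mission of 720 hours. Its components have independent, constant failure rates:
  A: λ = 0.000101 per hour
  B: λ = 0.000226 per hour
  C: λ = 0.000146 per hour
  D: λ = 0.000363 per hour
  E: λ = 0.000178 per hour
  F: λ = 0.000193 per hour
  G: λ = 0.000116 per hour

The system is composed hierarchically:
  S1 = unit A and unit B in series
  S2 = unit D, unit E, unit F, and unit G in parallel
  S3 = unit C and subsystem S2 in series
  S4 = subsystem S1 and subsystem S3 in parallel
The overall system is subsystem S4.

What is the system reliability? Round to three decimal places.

R(A) = exp(−0.000101 × 720) = 0.92986
R(B) = exp(−0.000226 × 720) = 0.84983
R(C) = exp(−0.000146 × 720) = 0.90022
R(D) = exp(−0.000363 × 720) = 0.77000
R(E) = exp(−0.000178 × 720) = 0.87971
R(F) = exp(−0.000193 × 720) = 0.87026
R(G) = exp(−0.000116 × 720) = 0.91987
Series (A and B): 0.92986 × 0.84983 = 0.79022
Parallel (D, E, F, and G): 1 − (1 − 0.77000)(1 − 0.87971)(1 − 0.87026)(1 − 0.91987) = 0.99971
Series (C and [0.99971]): 0.90022 × 0.99971 = 0.89996
Parallel ([0.79022] and [0.89996]): 1 − (1 − 0.79022)(1 − 0.89996) = 0.979

0.979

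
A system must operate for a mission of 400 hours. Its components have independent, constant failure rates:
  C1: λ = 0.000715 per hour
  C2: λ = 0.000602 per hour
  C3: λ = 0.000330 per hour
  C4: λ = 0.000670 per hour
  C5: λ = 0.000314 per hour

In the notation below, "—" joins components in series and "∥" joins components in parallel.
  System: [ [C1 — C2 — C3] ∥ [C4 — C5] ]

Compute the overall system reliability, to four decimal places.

0.8430

R(C1) = exp(−0.000715 × 400) = 0.751263
R(C2) = exp(−0.000602 × 400) = 0.785999
R(C3) = exp(−0.000330 × 400) = 0.876341
R(C4) = exp(−0.000670 × 400) = 0.764908
R(C5) = exp(−0.000314 × 400) = 0.881968
Series (C1, C2, and C3): 0.751263 × 0.785999 × 0.876341 = 0.517472
Series (C4 and C5): 0.764908 × 0.881968 = 0.674624
Parallel ([0.517472] and [0.674624]): 1 − (1 − 0.517472)(1 − 0.674624) = 0.8430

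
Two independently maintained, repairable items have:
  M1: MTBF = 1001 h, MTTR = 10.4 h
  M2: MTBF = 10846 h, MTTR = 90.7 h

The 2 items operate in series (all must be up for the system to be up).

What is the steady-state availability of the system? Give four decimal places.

A(M1) = MTBF/(MTBF+MTTR) = 1001/(1001+10.4) = 0.989717
A(M2) = MTBF/(MTBF+MTTR) = 10846/(10846+90.7) = 0.991707
Series availability: 0.989717 × 0.991707 = 0.9815

0.9815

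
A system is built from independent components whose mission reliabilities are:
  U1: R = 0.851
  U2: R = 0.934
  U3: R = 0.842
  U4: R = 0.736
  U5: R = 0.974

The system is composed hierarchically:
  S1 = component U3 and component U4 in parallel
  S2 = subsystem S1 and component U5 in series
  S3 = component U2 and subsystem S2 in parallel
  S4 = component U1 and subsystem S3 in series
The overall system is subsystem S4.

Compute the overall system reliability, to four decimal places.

0.8473

Parallel (U3 and U4): 1 − (1 − 0.842000)(1 − 0.736000) = 0.958288
Series ([0.958288] and U5): 0.958288 × 0.974000 = 0.933373
Parallel (U2 and [0.933373]): 1 − (1 − 0.934000)(1 − 0.933373) = 0.995603
Series (U1 and [0.995603]): 0.851000 × 0.995603 = 0.8473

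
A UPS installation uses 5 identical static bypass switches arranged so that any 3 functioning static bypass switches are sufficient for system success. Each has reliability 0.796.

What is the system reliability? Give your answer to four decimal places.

0.9390

R = Σ_{i=3}^{5} C(5,i) p^i (1−p)^{5−i} with p = 0.796
C(5,3)·0.796^3·0.204^2 = 0.209894
C(5,4)·0.796^4·0.204^1 = 0.409499
C(5,5)·0.796^5·0.204^0 = 0.319570
Sum = 0.9390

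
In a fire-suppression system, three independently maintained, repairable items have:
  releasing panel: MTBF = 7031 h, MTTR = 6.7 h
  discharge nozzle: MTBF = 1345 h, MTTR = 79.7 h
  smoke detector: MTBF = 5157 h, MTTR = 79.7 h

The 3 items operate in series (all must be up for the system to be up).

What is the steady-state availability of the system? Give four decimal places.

A(releasing panel) = MTBF/(MTBF+MTTR) = 7031/(7031+6.7) = 0.999048
A(discharge nozzle) = MTBF/(MTBF+MTTR) = 1345/(1345+79.7) = 0.944058
A(smoke detector) = MTBF/(MTBF+MTTR) = 5157/(5157+79.7) = 0.984780
Series availability: 0.999048 × 0.944058 × 0.984780 = 0.9288

0.9288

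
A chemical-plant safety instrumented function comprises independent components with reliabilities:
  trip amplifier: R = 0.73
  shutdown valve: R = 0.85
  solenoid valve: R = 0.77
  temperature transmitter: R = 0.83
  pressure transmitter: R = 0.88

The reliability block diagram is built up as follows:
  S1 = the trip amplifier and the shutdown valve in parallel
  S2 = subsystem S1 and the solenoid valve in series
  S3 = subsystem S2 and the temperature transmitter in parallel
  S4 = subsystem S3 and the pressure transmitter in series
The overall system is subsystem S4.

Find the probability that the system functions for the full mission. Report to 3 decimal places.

Parallel (trip amplifier and shutdown valve): 1 − (1 − 0.73000)(1 − 0.85000) = 0.95950
Series ([0.95950] and solenoid valve): 0.95950 × 0.77000 = 0.73882
Parallel ([0.73882] and temperature transmitter): 1 − (1 − 0.73882)(1 − 0.83000) = 0.95560
Series ([0.95560] and pressure transmitter): 0.95560 × 0.88000 = 0.841

0.841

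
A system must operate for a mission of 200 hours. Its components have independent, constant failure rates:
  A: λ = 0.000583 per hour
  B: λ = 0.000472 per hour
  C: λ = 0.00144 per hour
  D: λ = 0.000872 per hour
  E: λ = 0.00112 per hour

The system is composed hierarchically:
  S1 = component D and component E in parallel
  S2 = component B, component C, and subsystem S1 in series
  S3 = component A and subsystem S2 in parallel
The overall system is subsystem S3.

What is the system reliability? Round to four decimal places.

0.9626

R(A) = exp(−0.000583 × 200) = 0.889941
R(B) = exp(−0.000472 × 200) = 0.909919
R(C) = exp(−0.00144 × 200) = 0.749762
R(D) = exp(−0.000872 × 200) = 0.839961
R(E) = exp(−0.00112 × 200) = 0.799315
Parallel (D and E): 1 − (1 − 0.839961)(1 − 0.799315) = 0.967883
Series (B, C, and [0.967883]): 0.909919 × 0.749762 × 0.967883 = 0.660312
Parallel (A and [0.660312]): 1 − (1 − 0.889941)(1 − 0.660312) = 0.9626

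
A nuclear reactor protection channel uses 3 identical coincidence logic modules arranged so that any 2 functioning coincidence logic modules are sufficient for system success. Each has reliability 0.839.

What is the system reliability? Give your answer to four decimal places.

0.9306

R = Σ_{i=2}^{3} C(3,i) p^i (1−p)^{3−i} with p = 0.839
C(3,2)·0.839^2·0.161^1 = 0.339994
C(3,3)·0.839^3·0.161^0 = 0.590590
Sum = 0.9306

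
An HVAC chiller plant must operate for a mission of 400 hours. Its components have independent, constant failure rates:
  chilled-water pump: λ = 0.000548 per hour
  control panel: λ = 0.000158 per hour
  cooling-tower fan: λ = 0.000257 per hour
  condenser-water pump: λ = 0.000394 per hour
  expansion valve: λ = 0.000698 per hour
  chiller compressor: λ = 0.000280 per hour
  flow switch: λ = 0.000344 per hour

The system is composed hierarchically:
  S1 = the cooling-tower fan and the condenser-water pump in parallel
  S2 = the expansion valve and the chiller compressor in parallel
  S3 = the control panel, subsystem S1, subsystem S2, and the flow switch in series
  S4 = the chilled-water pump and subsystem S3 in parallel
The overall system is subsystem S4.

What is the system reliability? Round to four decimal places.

R(chilled-water pump) = exp(−0.000548 × 400) = 0.803161
R(control panel) = exp(−0.000158 × 400) = 0.938756
R(cooling-tower fan) = exp(−0.000257 × 400) = 0.902307
R(condenser-water pump) = exp(−0.000394 × 400) = 0.854191
R(expansion valve) = exp(−0.000698 × 400) = 0.756389
R(chiller compressor) = exp(−0.000280 × 400) = 0.894044
R(flow switch) = exp(−0.000344 × 400) = 0.871447
Parallel (cooling-tower fan and condenser-water pump): 1 − (1 − 0.902307)(1 − 0.854191) = 0.985755
Parallel (expansion valve and chiller compressor): 1 − (1 − 0.756389)(1 − 0.894044) = 0.974188
Series (control panel, [0.985755], [0.974188], and flow switch): 0.938756 × 0.985755 × 0.974188 × 0.871447 = 0.785607
Parallel (chilled-water pump and [0.785607]): 1 − (1 − 0.803161)(1 − 0.785607) = 0.9578

0.9578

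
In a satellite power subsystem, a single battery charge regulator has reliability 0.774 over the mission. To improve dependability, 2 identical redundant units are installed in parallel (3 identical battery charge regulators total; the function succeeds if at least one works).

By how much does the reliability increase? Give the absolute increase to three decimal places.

R_before = 0.774
R_after = 1 − (1 − 0.774)^3 = 0.988
ΔR = 0.988 − 0.774 = 0.214

0.214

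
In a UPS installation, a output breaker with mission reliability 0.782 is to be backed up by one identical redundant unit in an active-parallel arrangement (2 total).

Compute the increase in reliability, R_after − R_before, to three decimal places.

R_before = 0.782
R_after = 1 − (1 − 0.782)^2 = 0.952
ΔR = 0.952 − 0.782 = 0.170

0.170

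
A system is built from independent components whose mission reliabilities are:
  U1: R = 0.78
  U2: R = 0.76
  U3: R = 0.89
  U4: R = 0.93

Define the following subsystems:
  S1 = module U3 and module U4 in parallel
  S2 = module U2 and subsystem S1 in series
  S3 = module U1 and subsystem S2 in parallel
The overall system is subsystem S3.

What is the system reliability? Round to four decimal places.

Parallel (U3 and U4): 1 − (1 − 0.890000)(1 − 0.930000) = 0.992300
Series (U2 and [0.992300]): 0.760000 × 0.992300 = 0.754148
Parallel (U1 and [0.754148]): 1 − (1 − 0.780000)(1 − 0.754148) = 0.9459

0.9459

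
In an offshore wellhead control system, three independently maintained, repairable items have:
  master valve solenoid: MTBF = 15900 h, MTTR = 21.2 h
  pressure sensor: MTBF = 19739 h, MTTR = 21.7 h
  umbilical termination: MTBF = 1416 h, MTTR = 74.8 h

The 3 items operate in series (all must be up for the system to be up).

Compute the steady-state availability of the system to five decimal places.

0.94752

A(master valve solenoid) = MTBF/(MTBF+MTTR) = 15900/(15900+21.2) = 0.998668
A(pressure sensor) = MTBF/(MTBF+MTTR) = 19739/(19739+21.7) = 0.998902
A(umbilical termination) = MTBF/(MTBF+MTTR) = 1416/(1416+74.8) = 0.949826
Series availability: 0.998668 × 0.998902 × 0.949826 = 0.94752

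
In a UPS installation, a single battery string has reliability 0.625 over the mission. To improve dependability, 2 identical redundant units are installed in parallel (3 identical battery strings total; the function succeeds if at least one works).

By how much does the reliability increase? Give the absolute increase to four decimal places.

R_before = 0.625
R_after = 1 − (1 − 0.625)^3 = 0.9473
ΔR = 0.9473 − 0.625 = 0.3223

0.3223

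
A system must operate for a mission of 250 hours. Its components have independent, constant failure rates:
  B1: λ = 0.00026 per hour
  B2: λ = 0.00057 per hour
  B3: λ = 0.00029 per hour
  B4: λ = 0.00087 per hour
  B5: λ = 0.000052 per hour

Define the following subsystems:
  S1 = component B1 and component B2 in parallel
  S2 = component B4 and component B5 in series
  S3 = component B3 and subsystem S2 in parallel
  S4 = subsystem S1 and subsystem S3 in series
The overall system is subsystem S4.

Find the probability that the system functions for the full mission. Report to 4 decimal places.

0.9774

R(B1) = exp(−0.00026 × 250) = 0.937067
R(B2) = exp(−0.00057 × 250) = 0.867188
R(B3) = exp(−0.00029 × 250) = 0.930066
R(B4) = exp(−0.00087 × 250) = 0.804528
R(B5) = exp(−0.000052 × 250) = 0.987084
Parallel (B1 and B2): 1 − (1 − 0.937067)(1 − 0.867188) = 0.991642
Series (B4 and B5): 0.804528 × 0.987084 = 0.794137
Parallel (B3 and [0.794137]): 1 − (1 − 0.930066)(1 − 0.794137) = 0.985603
Series ([0.991642] and [0.985603]): 0.991642 × 0.985603 = 0.9774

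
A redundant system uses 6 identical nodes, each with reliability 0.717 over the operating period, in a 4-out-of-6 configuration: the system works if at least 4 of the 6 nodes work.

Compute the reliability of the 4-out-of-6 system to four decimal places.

0.7751

R = Σ_{i=4}^{6} C(6,i) p^i (1−p)^{6−i} with p = 0.717
C(6,4)·0.717^4·0.283^2 = 0.317498
C(6,5)·0.717^5·0.283^1 = 0.321761
C(6,6)·0.717^6·0.283^0 = 0.135867
Sum = 0.7751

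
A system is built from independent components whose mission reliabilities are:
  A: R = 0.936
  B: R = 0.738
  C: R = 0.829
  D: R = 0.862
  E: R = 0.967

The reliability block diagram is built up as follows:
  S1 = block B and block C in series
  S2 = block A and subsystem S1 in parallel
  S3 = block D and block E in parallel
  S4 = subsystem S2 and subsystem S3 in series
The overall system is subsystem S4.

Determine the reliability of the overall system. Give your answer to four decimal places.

Series (B and C): 0.738000 × 0.829000 = 0.611802
Parallel (A and [0.611802]): 1 − (1 − 0.936000)(1 − 0.611802) = 0.975155
Parallel (D and E): 1 − (1 − 0.862000)(1 − 0.967000) = 0.995446
Series ([0.975155] and [0.995446]): 0.975155 × 0.995446 = 0.9707

0.9707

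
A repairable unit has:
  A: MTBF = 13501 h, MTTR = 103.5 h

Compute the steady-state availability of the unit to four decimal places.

0.9924

A(A) = MTBF/(MTBF+MTTR) = 13501/(13501+103.5) = 0.9924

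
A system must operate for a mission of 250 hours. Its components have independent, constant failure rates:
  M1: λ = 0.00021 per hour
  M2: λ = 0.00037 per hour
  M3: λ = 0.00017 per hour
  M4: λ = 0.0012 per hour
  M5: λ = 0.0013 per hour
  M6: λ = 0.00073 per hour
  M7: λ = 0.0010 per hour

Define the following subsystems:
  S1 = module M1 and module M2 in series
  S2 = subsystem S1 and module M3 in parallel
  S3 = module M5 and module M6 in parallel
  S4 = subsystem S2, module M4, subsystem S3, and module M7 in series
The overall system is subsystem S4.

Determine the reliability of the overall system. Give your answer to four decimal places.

R(M1) = exp(−0.00021 × 250) = 0.948854
R(M2) = exp(−0.00037 × 250) = 0.911649
R(M3) = exp(−0.00017 × 250) = 0.958390
R(M4) = exp(−0.0012 × 250) = 0.740818
R(M5) = exp(−0.0013 × 250) = 0.722527
R(M6) = exp(−0.00073 × 250) = 0.833185
R(M7) = exp(−0.0010 × 250) = 0.778801
Series (M1 and M2): 0.948854 × 0.911649 = 0.865022
Parallel ([0.865022] and M3): 1 − (1 − 0.865022)(1 − 0.958390) = 0.994384
Parallel (M5 and M6): 1 − (1 − 0.722527)(1 − 0.833185) = 0.953713
Series ([0.994384], M4, [0.953713], and M7): 0.994384 × 0.740818 × 0.953713 × 0.778801 = 0.5472

0.5472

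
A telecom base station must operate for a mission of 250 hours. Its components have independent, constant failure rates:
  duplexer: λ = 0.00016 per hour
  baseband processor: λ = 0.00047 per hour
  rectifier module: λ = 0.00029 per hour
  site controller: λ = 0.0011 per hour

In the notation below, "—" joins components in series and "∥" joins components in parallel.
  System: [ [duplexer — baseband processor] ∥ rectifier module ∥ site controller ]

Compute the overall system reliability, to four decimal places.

R(duplexer) = exp(−0.00016 × 250) = 0.960789
R(baseband processor) = exp(−0.00047 × 250) = 0.889141
R(rectifier module) = exp(−0.00029 × 250) = 0.930066
R(site controller) = exp(−0.0011 × 250) = 0.759572
Series (duplexer and baseband processor): 0.960789 × 0.889141 = 0.854277
Parallel ([0.854277], rectifier module, and site controller): 1 − (1 − 0.854277)(1 − 0.930066)(1 − 0.759572) = 0.9975

0.9975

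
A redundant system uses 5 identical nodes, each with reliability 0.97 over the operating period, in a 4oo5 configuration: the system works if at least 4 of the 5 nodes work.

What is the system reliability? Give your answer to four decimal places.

0.9915

R = Σ_{i=4}^{5} C(5,i) p^i (1−p)^{5−i} with p = 0.97
C(5,4)·0.97^4·0.03^1 = 0.132794
C(5,5)·0.97^5·0.03^0 = 0.858734
Sum = 0.9915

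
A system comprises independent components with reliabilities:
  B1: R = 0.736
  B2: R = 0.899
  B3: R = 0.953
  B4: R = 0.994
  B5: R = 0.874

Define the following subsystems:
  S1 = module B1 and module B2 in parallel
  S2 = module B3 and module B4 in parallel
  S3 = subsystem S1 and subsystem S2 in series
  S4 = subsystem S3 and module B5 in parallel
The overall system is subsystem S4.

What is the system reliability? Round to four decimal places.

Parallel (B1 and B2): 1 − (1 − 0.736000)(1 − 0.899000) = 0.973336
Parallel (B3 and B4): 1 − (1 − 0.953000)(1 − 0.994000) = 0.999718
Series ([0.973336] and [0.999718]): 0.973336 × 0.999718 = 0.973062
Parallel ([0.973062] and B5): 1 − (1 − 0.973062)(1 − 0.874000) = 0.9966

0.9966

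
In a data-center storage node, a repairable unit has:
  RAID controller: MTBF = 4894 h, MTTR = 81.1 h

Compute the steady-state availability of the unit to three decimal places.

0.984

A(RAID controller) = MTBF/(MTBF+MTTR) = 4894/(4894+81.1) = 0.984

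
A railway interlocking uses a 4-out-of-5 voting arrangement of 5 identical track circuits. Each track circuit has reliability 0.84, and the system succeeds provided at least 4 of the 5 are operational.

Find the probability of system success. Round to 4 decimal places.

R = Σ_{i=4}^{5} C(5,i) p^i (1−p)^{5−i} with p = 0.84
C(5,4)·0.84^4·0.16^1 = 0.398297
C(5,5)·0.84^5·0.16^0 = 0.418212
Sum = 0.8165

0.8165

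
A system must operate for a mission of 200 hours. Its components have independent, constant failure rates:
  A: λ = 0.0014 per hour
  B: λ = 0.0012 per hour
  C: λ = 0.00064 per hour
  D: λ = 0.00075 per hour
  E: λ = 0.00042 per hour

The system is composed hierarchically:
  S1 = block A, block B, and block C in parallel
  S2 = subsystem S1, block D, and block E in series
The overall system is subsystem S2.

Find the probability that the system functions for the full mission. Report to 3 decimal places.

R(A) = exp(−0.0014 × 200) = 0.75578
R(B) = exp(−0.0012 × 200) = 0.78663
R(C) = exp(−0.00064 × 200) = 0.87985
R(D) = exp(−0.00075 × 200) = 0.86071
R(E) = exp(−0.00042 × 200) = 0.91943
Parallel (A, B, and C): 1 − (1 − 0.75578)(1 − 0.78663)(1 − 0.87985) = 0.99374
Series ([0.99374], D, and E): 0.99374 × 0.86071 × 0.91943 = 0.786

0.786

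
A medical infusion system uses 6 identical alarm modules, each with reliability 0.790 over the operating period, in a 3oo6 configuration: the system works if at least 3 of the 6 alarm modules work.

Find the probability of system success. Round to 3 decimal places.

R = Σ_{i=3}^{6} C(6,i) p^i (1−p)^{6−i} with p = 0.790
C(6,3)·0.790^3·0.210^3 = 0.09132
C(6,4)·0.790^4·0.210^2 = 0.25765
C(6,5)·0.790^5·0.210^1 = 0.38771
C(6,6)·0.790^6·0.210^0 = 0.24309
Sum = 0.980

0.980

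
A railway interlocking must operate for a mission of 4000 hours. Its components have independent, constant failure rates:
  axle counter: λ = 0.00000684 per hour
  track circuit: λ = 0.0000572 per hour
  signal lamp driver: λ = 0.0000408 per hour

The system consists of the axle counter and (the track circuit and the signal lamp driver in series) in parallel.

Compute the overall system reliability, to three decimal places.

0.991

R(axle counter) = exp(−0.00000684 × 4000) = 0.97301
R(track circuit) = exp(−0.0000572 × 4000) = 0.79549
R(signal lamp driver) = exp(−0.0000408 × 4000) = 0.84942
Series (track circuit and signal lamp driver): 0.79549 × 0.84942 = 0.67571
Parallel (axle counter and [0.67571]): 1 − (1 − 0.97301)(1 − 0.67571) = 0.991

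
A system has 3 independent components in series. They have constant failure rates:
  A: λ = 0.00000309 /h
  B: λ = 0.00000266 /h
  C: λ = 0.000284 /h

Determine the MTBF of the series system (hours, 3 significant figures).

3450

Series of exponential components: λ_sys = Σ λ_i
λ_sys = 0.00000309 + 0.00000266 + 0.000284 = 2.8975e-04 /h
MTBF = 1 / λ_sys = 3450 h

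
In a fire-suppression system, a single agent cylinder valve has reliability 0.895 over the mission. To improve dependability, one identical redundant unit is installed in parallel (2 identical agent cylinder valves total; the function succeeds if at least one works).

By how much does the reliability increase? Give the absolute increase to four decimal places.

0.0940

R_before = 0.895
R_after = 1 − (1 − 0.895)^2 = 0.9890
ΔR = 0.9890 − 0.895 = 0.0940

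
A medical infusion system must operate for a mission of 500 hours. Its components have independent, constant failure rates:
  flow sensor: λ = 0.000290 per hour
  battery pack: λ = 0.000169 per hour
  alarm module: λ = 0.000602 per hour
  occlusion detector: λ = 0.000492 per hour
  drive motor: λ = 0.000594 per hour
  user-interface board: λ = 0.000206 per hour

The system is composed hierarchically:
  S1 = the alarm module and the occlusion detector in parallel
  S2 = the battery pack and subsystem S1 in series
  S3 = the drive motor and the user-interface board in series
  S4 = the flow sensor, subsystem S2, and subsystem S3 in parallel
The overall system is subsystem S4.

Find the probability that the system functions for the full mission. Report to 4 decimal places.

0.9941

R(flow sensor) = exp(−0.000290 × 500) = 0.865022
R(battery pack) = exp(−0.000169 × 500) = 0.918972
R(alarm module) = exp(−0.000602 × 500) = 0.740078
R(occlusion detector) = exp(−0.000492 × 500) = 0.781922
R(drive motor) = exp(−0.000594 × 500) = 0.743044
R(user-interface board) = exp(−0.000206 × 500) = 0.902127
Parallel (alarm module and occlusion detector): 1 − (1 − 0.740078)(1 − 0.781922) = 0.943317
Series (battery pack and [0.943317]): 0.918972 × 0.943317 = 0.866882
Series (drive motor and user-interface board): 0.743044 × 0.902127 = 0.670320
Parallel (flow sensor, [0.866882], and [0.670320]): 1 − (1 − 0.865022)(1 − 0.866882)(1 − 0.670320) = 0.9941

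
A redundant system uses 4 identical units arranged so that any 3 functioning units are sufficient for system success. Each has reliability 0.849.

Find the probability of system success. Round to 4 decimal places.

0.8892

R = Σ_{i=3}^{4} C(4,i) p^i (1−p)^{4−i} with p = 0.849
C(4,3)·0.849^3·0.151^1 = 0.369624
C(4,4)·0.849^4·0.151^0 = 0.519554
Sum = 0.8892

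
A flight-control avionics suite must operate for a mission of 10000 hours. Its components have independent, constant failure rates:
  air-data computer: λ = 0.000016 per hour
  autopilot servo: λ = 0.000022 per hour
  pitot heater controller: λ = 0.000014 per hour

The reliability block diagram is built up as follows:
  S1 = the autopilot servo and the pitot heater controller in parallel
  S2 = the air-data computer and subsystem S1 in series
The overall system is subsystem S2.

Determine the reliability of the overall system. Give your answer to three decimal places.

0.830

R(air-data computer) = exp(−0.000016 × 10000) = 0.85214
R(autopilot servo) = exp(−0.000022 × 10000) = 0.80252
R(pitot heater controller) = exp(−0.000014 × 10000) = 0.86936
Parallel (autopilot servo and pitot heater controller): 1 − (1 − 0.80252)(1 − 0.86936) = 0.97420
Series (air-data computer and [0.97420]): 0.85214 × 0.97420 = 0.830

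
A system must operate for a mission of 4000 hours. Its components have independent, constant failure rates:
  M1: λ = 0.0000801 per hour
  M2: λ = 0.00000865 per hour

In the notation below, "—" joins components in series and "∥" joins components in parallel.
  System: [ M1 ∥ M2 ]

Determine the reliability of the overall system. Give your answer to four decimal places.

0.9907

R(M1) = exp(−0.0000801 × 4000) = 0.725859
R(M2) = exp(−0.00000865 × 4000) = 0.965992
Parallel (M1 and M2): 1 − (1 − 0.725859)(1 − 0.965992) = 0.9907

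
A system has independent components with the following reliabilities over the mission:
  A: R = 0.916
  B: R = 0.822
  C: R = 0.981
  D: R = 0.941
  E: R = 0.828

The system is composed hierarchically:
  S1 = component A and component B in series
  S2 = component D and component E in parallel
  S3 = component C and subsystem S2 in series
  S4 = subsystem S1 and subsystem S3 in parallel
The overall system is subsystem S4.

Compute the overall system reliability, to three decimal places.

Series (A and B): 0.91600 × 0.82200 = 0.75295
Parallel (D and E): 1 − (1 − 0.94100)(1 − 0.82800) = 0.98985
Series (C and [0.98985]): 0.98100 × 0.98985 = 0.97104
Parallel ([0.75295] and [0.97104]): 1 − (1 − 0.75295)(1 − 0.97104) = 0.993

0.993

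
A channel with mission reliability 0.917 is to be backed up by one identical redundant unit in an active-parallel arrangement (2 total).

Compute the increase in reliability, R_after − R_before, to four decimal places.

0.0761

R_before = 0.917
R_after = 1 − (1 − 0.917)^2 = 0.9931
ΔR = 0.9931 − 0.917 = 0.0761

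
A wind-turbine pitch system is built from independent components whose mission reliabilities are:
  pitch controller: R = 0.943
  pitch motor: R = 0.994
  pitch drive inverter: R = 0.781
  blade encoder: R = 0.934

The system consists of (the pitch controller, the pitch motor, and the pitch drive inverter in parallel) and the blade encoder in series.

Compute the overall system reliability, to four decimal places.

0.9339

Parallel (pitch controller, pitch motor, and pitch drive inverter): 1 − (1 − 0.943000)(1 − 0.994000)(1 − 0.781000) = 0.999925
Series ([0.999925] and blade encoder): 0.999925 × 0.934000 = 0.9339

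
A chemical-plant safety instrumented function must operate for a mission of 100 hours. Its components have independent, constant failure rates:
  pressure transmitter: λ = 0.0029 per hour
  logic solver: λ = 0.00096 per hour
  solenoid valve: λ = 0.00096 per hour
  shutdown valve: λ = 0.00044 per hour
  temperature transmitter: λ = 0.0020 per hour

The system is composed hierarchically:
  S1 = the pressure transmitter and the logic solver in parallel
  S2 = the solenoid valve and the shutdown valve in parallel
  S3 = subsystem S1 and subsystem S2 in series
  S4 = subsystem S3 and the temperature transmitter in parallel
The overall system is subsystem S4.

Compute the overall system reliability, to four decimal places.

0.9951

R(pressure transmitter) = exp(−0.0029 × 100) = 0.748264
R(logic solver) = exp(−0.00096 × 100) = 0.908464
R(solenoid valve) = exp(−0.00096 × 100) = 0.908464
R(shutdown valve) = exp(−0.00044 × 100) = 0.956954
R(temperature transmitter) = exp(−0.0020 × 100) = 0.818731
Parallel (pressure transmitter and logic solver): 1 − (1 − 0.748264)(1 − 0.908464) = 0.976957
Parallel (solenoid valve and shutdown valve): 1 − (1 − 0.908464)(1 − 0.956954) = 0.996060
Series ([0.976957] and [0.996060]): 0.976957 × 0.996060 = 0.973108
Parallel ([0.973108] and temperature transmitter): 1 − (1 − 0.973108)(1 − 0.818731) = 0.9951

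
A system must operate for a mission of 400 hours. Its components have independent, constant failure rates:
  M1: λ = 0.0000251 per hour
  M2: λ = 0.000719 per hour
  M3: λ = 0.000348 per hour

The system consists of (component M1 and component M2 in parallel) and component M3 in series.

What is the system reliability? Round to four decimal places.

R(M1) = exp(−0.0000251 × 400) = 0.990010
R(M2) = exp(−0.000719 × 400) = 0.750062
R(M3) = exp(−0.000348 × 400) = 0.870054
Parallel (M1 and M2): 1 − (1 − 0.990010)(1 − 0.750062) = 0.997503
Series ([0.997503] and M3): 0.997503 × 0.870054 = 0.8679

0.8679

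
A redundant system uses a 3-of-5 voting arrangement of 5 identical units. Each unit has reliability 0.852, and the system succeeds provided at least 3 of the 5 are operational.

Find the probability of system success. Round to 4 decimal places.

0.9744

R = Σ_{i=3}^{5} C(5,i) p^i (1−p)^{5−i} with p = 0.852
C(5,3)·0.852^3·0.148^2 = 0.135470
C(5,4)·0.852^4·0.148^1 = 0.389933
C(5,5)·0.852^5·0.148^0 = 0.448950
Sum = 0.9744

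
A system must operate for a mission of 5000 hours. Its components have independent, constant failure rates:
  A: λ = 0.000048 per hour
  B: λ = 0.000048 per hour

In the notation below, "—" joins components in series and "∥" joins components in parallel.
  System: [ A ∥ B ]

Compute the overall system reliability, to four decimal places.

0.9545

R(A) = exp(−0.000048 × 5000) = 0.786628
R(B) = exp(−0.000048 × 5000) = 0.786628
Parallel (A and B): 1 − (1 − 0.786628)(1 − 0.786628) = 0.9545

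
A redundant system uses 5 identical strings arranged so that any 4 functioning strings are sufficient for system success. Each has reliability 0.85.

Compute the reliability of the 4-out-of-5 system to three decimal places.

R = Σ_{i=4}^{5} C(5,i) p^i (1−p)^{5−i} with p = 0.85
C(5,4)·0.85^4·0.15^1 = 0.39150
C(5,5)·0.85^5·0.15^0 = 0.44371
Sum = 0.835

0.835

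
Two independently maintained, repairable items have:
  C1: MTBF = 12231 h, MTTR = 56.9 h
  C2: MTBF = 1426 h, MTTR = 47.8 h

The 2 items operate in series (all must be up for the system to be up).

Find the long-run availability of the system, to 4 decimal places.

0.9631

A(C1) = MTBF/(MTBF+MTTR) = 12231/(12231+56.9) = 0.995369
A(C2) = MTBF/(MTBF+MTTR) = 1426/(1426+47.8) = 0.967567
Series availability: 0.995369 × 0.967567 = 0.9631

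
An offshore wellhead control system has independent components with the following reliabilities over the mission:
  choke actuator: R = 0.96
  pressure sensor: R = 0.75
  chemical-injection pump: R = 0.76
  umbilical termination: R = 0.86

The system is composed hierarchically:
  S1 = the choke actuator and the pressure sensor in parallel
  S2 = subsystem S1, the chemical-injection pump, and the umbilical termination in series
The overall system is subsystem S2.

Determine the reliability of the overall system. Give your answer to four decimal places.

0.6471

Parallel (choke actuator and pressure sensor): 1 − (1 − 0.960000)(1 − 0.750000) = 0.990000
Series ([0.990000], chemical-injection pump, and umbilical termination): 0.990000 × 0.760000 × 0.860000 = 0.6471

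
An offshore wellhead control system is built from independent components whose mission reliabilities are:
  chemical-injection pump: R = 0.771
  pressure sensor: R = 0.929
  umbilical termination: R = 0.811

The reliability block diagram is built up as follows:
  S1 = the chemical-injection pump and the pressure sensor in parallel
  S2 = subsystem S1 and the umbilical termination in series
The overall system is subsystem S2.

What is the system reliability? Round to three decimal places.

Parallel (chemical-injection pump and pressure sensor): 1 − (1 − 0.77100)(1 − 0.92900) = 0.98374
Series ([0.98374] and umbilical termination): 0.98374 × 0.81100 = 0.798

0.798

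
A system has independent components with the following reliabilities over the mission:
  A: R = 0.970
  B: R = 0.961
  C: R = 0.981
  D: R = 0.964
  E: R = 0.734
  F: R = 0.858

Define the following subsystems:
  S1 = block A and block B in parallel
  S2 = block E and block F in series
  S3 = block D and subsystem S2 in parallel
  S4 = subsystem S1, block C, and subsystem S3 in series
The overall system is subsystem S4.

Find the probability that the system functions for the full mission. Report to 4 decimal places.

Parallel (A and B): 1 − (1 − 0.970000)(1 − 0.961000) = 0.998830
Series (E and F): 0.734000 × 0.858000 = 0.629772
Parallel (D and [0.629772]): 1 − (1 − 0.964000)(1 − 0.629772) = 0.986672
Series ([0.998830], C, and [0.986672]): 0.998830 × 0.981000 × 0.986672 = 0.9668

0.9668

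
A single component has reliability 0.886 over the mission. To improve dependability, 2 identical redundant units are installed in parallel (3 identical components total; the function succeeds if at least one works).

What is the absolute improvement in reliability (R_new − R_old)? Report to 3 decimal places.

0.113

R_before = 0.886
R_after = 1 − (1 − 0.886)^3 = 0.999
ΔR = 0.999 − 0.886 = 0.113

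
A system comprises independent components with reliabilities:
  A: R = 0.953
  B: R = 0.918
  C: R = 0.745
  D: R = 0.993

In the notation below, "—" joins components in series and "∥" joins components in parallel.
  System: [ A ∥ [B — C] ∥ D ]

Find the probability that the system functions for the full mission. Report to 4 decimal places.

0.9999

Series (B and C): 0.918000 × 0.745000 = 0.683910
Parallel (A, [0.683910], and D): 1 − (1 − 0.953000)(1 − 0.683910)(1 − 0.993000) = 0.9999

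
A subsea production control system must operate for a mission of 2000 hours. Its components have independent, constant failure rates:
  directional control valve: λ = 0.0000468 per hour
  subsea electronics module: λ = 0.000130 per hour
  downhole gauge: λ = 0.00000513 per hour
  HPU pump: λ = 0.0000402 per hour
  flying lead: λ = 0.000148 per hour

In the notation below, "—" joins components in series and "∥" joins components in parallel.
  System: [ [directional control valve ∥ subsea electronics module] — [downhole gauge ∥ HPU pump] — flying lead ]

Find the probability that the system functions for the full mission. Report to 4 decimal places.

R(directional control valve) = exp(−0.0000468 × 2000) = 0.910647
R(subsea electronics module) = exp(−0.000130 × 2000) = 0.771052
R(downhole gauge) = exp(−0.00000513 × 2000) = 0.989792
R(HPU pump) = exp(−0.0000402 × 2000) = 0.922747
R(flying lead) = exp(−0.000148 × 2000) = 0.743787
Parallel (directional control valve and subsea electronics module): 1 − (1 − 0.910647)(1 − 0.771052) = 0.979543
Parallel (downhole gauge and HPU pump): 1 − (1 − 0.989792)(1 − 0.922747) = 0.999211
Series ([0.979543], [0.999211], and flying lead): 0.979543 × 0.999211 × 0.743787 = 0.7280

0.7280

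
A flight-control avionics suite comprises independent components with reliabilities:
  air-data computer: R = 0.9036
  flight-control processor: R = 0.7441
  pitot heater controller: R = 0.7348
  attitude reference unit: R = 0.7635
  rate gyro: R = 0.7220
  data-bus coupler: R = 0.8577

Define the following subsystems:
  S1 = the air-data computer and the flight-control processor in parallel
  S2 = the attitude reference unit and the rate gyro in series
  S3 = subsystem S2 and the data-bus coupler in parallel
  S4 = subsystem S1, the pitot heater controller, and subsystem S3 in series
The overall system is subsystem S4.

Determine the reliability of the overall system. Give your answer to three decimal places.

Parallel (air-data computer and flight-control processor): 1 − (1 − 0.90360)(1 − 0.74410) = 0.97533
Series (attitude reference unit and rate gyro): 0.76350 × 0.72200 = 0.55125
Parallel ([0.55125] and data-bus coupler): 1 − (1 − 0.55125)(1 − 0.85770) = 0.93614
Series ([0.97533], pitot heater controller, and [0.93614]): 0.97533 × 0.73480 × 0.93614 = 0.671

0.671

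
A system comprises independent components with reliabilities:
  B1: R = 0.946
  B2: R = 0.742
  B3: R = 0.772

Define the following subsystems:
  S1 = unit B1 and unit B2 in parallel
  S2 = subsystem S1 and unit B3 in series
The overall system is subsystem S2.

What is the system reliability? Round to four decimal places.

0.7612

Parallel (B1 and B2): 1 − (1 − 0.946000)(1 − 0.742000) = 0.986068
Series ([0.986068] and B3): 0.986068 × 0.772000 = 0.7612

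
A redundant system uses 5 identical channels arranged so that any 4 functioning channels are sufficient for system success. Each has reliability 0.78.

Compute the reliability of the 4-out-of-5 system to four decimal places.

R = Σ_{i=4}^{5} C(5,i) p^i (1−p)^{5−i} with p = 0.78
C(5,4)·0.78^4·0.22^1 = 0.407166
C(5,5)·0.78^5·0.22^0 = 0.288717
Sum = 0.6959

0.6959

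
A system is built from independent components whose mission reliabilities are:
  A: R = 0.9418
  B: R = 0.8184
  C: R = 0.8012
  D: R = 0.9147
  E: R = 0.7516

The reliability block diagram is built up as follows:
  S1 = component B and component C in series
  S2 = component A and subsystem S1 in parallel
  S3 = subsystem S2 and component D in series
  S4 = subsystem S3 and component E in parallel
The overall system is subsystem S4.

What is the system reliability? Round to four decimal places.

0.9743

Series (B and C): 0.818400 × 0.801200 = 0.655702
Parallel (A and [0.655702]): 1 − (1 − 0.941800)(1 − 0.655702) = 0.979962
Series ([0.979962] and D): 0.979962 × 0.914700 = 0.896371
Parallel ([0.896371] and E): 1 − (1 − 0.896371)(1 − 0.751600) = 0.9743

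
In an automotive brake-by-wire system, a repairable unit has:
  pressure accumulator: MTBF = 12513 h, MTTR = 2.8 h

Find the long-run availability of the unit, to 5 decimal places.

A(pressure accumulator) = MTBF/(MTBF+MTTR) = 12513/(12513+2.8) = 0.99978

0.99978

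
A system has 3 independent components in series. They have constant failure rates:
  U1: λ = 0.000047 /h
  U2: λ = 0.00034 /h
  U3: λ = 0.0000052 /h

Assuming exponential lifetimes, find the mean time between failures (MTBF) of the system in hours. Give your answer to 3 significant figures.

2550

Series of exponential components: λ_sys = Σ λ_i
λ_sys = 0.000047 + 0.00034 + 0.0000052 = 3.9220e-04 /h
MTBF = 1 / λ_sys = 2550 h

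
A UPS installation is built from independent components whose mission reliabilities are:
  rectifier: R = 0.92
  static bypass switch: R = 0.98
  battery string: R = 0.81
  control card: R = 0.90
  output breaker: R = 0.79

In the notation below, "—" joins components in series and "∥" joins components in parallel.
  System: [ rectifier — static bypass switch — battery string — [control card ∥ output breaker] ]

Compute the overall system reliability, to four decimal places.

Parallel (control card and output breaker): 1 − (1 − 0.900000)(1 − 0.790000) = 0.979000
Series (rectifier, static bypass switch, battery string, and [0.979000]): 0.920000 × 0.980000 × 0.810000 × 0.979000 = 0.7150

0.7150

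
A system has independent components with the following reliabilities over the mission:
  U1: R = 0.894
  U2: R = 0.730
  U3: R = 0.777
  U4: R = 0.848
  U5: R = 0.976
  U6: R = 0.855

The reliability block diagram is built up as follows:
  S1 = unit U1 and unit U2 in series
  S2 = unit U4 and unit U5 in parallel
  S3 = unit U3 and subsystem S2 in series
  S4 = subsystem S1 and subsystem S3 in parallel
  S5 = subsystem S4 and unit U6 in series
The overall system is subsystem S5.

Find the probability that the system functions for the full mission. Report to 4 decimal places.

0.7879

Series (U1 and U2): 0.894000 × 0.730000 = 0.652620
Parallel (U4 and U5): 1 − (1 − 0.848000)(1 − 0.976000) = 0.996352
Series (U3 and [0.996352]): 0.777000 × 0.996352 = 0.774166
Parallel ([0.652620] and [0.774166]): 1 − (1 − 0.652620)(1 − 0.774166) = 0.921550
Series ([0.921550] and U6): 0.921550 × 0.855000 = 0.7879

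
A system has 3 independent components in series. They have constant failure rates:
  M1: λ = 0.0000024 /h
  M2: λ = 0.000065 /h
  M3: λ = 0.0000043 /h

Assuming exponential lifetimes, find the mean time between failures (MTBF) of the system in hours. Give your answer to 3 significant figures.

Series of exponential components: λ_sys = Σ λ_i
λ_sys = 0.0000024 + 0.000065 + 0.0000043 = 7.1700e-05 /h
MTBF = 1 / λ_sys = 13900 h

13900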